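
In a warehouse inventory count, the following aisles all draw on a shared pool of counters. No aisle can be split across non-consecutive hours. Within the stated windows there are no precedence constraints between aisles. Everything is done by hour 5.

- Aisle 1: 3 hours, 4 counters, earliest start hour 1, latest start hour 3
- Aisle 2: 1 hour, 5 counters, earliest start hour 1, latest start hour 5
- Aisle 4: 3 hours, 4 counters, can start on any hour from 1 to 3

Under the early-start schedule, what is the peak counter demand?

Early-start schedule: Aisle 1@1, Aisle 2@1, Aisle 4@1.
Load per hour: hour 1: 13, hour 2: 8, hour 3: 8, hour 4: 0, hour 5: 0.
Peak is 13.

13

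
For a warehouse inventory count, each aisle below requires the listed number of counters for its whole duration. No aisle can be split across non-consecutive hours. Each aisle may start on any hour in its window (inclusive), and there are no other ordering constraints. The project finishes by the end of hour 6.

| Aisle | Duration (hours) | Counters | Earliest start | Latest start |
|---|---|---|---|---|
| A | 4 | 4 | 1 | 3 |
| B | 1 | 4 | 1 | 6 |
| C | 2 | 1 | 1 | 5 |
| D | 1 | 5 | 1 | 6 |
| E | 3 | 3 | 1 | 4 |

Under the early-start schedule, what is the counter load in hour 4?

At early start, hour 4 has: A.
Demand: 4 = 4.

4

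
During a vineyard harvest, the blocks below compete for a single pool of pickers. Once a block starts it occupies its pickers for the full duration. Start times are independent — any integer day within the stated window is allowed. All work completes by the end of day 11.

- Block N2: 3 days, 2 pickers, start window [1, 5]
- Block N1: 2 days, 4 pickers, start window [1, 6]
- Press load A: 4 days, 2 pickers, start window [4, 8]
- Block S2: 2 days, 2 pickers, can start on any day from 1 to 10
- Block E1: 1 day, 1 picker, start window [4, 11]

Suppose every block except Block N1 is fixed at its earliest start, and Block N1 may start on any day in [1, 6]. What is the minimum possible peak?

6

Block N1@1: d1:8  d2:8  d3:2  d4:3  d5:2  d6:2  d7:2  d8:0  d9:0  d10:0  d11:0 → peak 8
Block N1@2: d1:4  d2:8  d3:6  d4:3  d5:2  d6:2  d7:2  d8:0  d9:0  d10:0  d11:0 → peak 8
Block N1@3: d1:4  d2:4  d3:6  d4:7  d5:2  d6:2  d7:2  d8:0  d9:0  d10:0  d11:0 → peak 7
Block N1@4: d1:4  d2:4  d3:2  d4:7  d5:6  d6:2  d7:2  d8:0  d9:0  d10:0  d11:0 → peak 7
Block N1@5: d1:4  d2:4  d3:2  d4:3  d5:6  d6:6  d7:2  d8:0  d9:0  d10:0  d11:0 → peak 6
Block N1@6: d1:4  d2:4  d3:2  d4:3  d5:2  d6:6  d7:6  d8:0  d9:0  d10:0  d11:0 → peak 6
Best is Block N1@5, peak 6.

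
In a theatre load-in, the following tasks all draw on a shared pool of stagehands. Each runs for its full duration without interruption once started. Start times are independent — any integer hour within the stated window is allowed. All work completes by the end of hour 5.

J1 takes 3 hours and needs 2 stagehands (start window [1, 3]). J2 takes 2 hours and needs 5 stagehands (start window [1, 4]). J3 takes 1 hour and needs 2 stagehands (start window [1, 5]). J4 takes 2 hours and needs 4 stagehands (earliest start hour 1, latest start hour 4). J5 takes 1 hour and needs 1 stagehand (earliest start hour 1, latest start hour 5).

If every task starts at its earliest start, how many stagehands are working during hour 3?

2

At early start, hour 3 has: J1.
Demand: 2 = 2.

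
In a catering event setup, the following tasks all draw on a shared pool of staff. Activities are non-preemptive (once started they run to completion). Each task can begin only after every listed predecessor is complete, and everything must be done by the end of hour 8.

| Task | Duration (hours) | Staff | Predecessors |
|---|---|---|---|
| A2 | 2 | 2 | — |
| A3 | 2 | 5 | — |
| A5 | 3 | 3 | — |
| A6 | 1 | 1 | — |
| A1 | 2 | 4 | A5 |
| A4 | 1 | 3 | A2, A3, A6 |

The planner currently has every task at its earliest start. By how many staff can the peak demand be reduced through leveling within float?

6

Early-start peak: h1:11  h2:10  h3:6  h4:4  h5:4  h6:0  h7:0  h8:0 ⇒ 11.
Leveled (A2@1, A3@4, A5@1, A6@3, A1@6, A4@8): h1:5  h2:5  h3:4  h4:5  h5:5  h6:4  h7:4  h8:3 ⇒ 5.
Reduction 11 − 5 = 6.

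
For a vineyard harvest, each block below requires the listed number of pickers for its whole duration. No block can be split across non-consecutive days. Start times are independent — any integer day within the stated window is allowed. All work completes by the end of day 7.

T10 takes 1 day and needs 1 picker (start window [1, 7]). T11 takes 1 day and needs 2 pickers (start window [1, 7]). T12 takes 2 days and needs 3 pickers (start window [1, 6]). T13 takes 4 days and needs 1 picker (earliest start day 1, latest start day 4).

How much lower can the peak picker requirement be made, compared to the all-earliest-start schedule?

4

Early-start peak: d1:7  d2:4  d3:1  d4:1  d5:0  d6:0  d7:0 ⇒ 7.
Leveled (T10@1, T11@1, T12@2, T13@4): d1:3  d2:3  d3:3  d4:1  d5:1  d6:1  d7:1 ⇒ 3.
Reduction 7 − 3 = 4.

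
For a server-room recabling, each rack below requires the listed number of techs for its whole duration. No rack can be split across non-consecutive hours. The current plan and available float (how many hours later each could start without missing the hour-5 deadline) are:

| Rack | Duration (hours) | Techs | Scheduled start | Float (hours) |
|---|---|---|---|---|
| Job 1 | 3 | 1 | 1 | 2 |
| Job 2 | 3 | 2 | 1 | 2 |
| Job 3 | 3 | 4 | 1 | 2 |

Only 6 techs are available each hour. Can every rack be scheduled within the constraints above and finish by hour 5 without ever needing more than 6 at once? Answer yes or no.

no

The minimum achievable peak is 7; 6 < 7, so no feasible schedule stays within the cap.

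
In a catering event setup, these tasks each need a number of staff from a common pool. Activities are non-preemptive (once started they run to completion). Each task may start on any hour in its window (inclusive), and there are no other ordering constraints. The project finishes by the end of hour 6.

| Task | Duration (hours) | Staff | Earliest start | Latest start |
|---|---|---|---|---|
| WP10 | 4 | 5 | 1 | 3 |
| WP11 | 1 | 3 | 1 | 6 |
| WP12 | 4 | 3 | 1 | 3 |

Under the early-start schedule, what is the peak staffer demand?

Early-start schedule: WP10@1, WP11@1, WP12@1.
Load per hour: hour 1: 11, hour 2: 8, hour 3: 8, hour 4: 8, hour 5: 0, hour 6: 0.
Peak is 11.

11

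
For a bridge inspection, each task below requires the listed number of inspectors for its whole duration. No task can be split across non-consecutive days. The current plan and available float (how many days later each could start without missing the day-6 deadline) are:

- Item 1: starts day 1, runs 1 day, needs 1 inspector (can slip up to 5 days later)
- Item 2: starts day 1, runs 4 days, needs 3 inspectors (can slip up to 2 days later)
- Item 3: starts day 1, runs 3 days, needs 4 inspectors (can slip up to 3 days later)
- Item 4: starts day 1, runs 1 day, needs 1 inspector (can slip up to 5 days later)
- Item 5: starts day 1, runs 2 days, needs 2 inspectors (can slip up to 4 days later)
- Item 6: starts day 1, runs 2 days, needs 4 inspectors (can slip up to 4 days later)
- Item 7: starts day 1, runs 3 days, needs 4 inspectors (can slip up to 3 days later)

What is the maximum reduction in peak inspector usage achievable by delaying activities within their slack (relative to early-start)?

10

Early-start peak: d1:19  d2:17  d3:11  d4:3  d5:0  d6:0 ⇒ 19.
Leveled (Item 1@1, Item 2@1, Item 3@1, Item 4@1, Item 5@2, Item 6@5, Item 7@4): d1:9  d2:9  d3:9  d4:7  d5:8  d6:8 ⇒ 9.
Reduction 19 − 9 = 10.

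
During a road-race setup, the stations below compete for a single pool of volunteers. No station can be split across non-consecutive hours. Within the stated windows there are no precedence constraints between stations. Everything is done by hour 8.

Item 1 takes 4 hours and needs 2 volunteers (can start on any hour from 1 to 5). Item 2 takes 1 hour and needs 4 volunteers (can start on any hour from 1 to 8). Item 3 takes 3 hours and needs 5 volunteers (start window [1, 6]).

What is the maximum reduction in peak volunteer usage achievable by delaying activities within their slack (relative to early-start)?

6

Early-start peak: h1:11  h2:7  h3:7  h4:2  h5:0  h6:0  h7:0  h8:0 ⇒ 11.
Leveled (Item 1@1, Item 2@5, Item 3@6): h1:2  h2:2  h3:2  h4:2  h5:4  h6:5  h7:5  h8:5 ⇒ 5.
Reduction 11 − 5 = 6.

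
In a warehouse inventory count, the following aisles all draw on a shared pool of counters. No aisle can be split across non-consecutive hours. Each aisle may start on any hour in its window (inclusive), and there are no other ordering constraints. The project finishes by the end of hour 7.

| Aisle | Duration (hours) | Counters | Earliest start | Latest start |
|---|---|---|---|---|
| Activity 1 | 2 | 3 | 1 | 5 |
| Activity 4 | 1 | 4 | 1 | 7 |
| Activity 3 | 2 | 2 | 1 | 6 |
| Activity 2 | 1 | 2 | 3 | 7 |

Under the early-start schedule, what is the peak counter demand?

9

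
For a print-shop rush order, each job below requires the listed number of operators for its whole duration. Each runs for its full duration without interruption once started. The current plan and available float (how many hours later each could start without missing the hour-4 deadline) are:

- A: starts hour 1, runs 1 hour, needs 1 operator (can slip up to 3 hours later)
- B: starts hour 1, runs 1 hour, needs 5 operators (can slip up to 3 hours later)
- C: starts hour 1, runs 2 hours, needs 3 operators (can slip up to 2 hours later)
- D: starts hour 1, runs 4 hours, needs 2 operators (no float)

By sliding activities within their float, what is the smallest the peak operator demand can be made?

7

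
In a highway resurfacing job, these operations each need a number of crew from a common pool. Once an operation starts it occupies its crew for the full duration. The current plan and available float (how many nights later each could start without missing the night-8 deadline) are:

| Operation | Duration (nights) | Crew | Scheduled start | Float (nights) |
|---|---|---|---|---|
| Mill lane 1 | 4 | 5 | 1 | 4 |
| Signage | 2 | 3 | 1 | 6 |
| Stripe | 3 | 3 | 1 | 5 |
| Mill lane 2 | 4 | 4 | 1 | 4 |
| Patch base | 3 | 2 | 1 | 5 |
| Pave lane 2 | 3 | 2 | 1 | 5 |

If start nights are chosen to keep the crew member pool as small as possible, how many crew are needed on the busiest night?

8

Early-start (Mill lane 1@1, Signage@1, Stripe@1, Mill lane 2@1, Patch base@1, Pave lane 2@1) gives peak 19: n1:19  n2:19  n3:16  n4:9  n5:0  n6:0  n7:0  n8:0.
Shift Stripe→3, Mill lane 2→5, Patch base→6, Pave lane 2→6.
Schedule Mill lane 1@1, Signage@1, Stripe@3, Mill lane 2@5, Patch base@6, Pave lane 2@6: n1:8  n2:8  n3:8  n4:8  n5:7  n6:8  n7:8  n8:8 — peak 8.
Total crew member-nights = 63 over 8 nights ⇒ peak ≥ ⌈63/8⌉ = 8, so 8 is optimal.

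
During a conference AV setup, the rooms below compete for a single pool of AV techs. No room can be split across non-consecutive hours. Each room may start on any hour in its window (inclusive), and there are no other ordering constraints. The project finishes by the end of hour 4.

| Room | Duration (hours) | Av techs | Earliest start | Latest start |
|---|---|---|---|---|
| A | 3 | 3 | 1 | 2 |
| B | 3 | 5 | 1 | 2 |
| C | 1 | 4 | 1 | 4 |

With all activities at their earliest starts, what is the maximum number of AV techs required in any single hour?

12

Early-start schedule: A@1, B@1, C@1.
Load per hour: hour 1: 12, hour 2: 8, hour 3: 8, hour 4: 0.
Peak is 12.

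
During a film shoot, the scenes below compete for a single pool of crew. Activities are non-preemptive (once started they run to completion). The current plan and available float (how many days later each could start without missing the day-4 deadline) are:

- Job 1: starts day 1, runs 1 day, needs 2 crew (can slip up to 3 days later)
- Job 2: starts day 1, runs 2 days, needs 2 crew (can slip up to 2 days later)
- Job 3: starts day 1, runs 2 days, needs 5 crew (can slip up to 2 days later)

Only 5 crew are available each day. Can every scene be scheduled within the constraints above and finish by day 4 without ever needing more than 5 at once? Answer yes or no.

yes

Schedule Job 1@1, Job 2@1, Job 3@3: d1:4  d2:2  d3:5  d4:5 — peak 5 ≤ 5.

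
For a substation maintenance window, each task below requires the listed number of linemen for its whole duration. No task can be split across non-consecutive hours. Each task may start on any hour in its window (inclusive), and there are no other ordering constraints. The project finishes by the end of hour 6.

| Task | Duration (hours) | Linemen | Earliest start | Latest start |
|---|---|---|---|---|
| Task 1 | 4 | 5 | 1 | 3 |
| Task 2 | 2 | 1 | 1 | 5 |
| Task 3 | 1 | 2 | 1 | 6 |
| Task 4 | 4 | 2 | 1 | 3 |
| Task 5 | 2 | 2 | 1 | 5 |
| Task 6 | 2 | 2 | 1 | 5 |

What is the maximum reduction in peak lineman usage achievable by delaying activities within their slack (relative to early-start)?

7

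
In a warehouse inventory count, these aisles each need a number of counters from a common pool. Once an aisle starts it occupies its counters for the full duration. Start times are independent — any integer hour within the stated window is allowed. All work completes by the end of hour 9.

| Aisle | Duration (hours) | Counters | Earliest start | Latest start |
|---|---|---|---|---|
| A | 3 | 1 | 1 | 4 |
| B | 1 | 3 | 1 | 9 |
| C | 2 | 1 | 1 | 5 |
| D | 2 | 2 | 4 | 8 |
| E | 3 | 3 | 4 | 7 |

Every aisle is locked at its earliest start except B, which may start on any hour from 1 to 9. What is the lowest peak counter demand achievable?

B@1: h1:5  h2:2  h3:1  h4:5  h5:5  h6:3  h7:0  h8:0  h9:0 → peak 5
B@2: h1:2  h2:5  h3:1  h4:5  h5:5  h6:3  h7:0  h8:0  h9:0 → peak 5
B@3: h1:2  h2:2  h3:4  h4:5  h5:5  h6:3  h7:0  h8:0  h9:0 → peak 5
B@4: h1:2  h2:2  h3:1  h4:8  h5:5  h6:3  h7:0  h8:0  h9:0 → peak 8
B@5: h1:2  h2:2  h3:1  h4:5  h5:8  h6:3  h7:0  h8:0  h9:0 → peak 8
B@6: h1:2  h2:2  h3:1  h4:5  h5:5  h6:6  h7:0  h8:0  h9:0 → peak 6
B@7: h1:2  h2:2  h3:1  h4:5  h5:5  h6:3  h7:3  h8:0  h9:0 → peak 5
B@8: h1:2  h2:2  h3:1  h4:5  h5:5  h6:3  h7:0  h8:3  h9:0 → peak 5
B@9: h1:2  h2:2  h3:1  h4:5  h5:5  h6:3  h7:0  h8:0  h9:3 → peak 5
Best is B@1, peak 5.

5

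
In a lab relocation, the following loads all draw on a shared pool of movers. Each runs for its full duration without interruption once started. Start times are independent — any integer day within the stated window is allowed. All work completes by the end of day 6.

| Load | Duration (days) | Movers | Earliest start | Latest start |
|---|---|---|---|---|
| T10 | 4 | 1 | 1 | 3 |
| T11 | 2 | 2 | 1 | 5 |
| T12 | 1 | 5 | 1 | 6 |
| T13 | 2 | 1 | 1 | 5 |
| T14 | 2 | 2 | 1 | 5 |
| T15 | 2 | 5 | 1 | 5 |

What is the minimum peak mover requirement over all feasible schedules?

6

Early-start (T10@1, T11@1, T12@1, T13@1, T14@1, T15@1) gives peak 16: d1:16  d2:11  d3:1  d4:1  d5:0  d6:0.
Shift T12→3, T15→4.
Schedule T10@1, T11@1, T12@3, T13@1, T14@1, T15@4: d1:6  d2:6  d3:6  d4:6  d5:5  d6:0 — peak 6.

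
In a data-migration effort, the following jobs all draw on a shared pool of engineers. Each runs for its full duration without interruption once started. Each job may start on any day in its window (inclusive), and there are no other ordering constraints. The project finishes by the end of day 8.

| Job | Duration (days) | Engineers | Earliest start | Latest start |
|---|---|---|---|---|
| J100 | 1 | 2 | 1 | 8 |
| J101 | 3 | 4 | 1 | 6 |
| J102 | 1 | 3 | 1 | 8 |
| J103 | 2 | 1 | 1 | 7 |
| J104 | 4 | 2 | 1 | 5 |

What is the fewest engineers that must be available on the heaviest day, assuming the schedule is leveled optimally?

Early-start (J100@1, J101@1, J102@1, J103@1, J104@1) gives peak 12: d1:12  d2:7  d3:6  d4:2  d5:0  d6:0  d7:0  d8:0.
Shift J101→5, J102→8, J103→2.
Schedule J100@1, J101@5, J102@8, J103@2, J104@1: d1:4  d2:3  d3:3  d4:2  d5:4  d6:4  d7:4  d8:3 — peak 4.
Total engineer-days = 27 over 8 days ⇒ peak ≥ ⌈27/8⌉ = 4, so 4 is optimal.

4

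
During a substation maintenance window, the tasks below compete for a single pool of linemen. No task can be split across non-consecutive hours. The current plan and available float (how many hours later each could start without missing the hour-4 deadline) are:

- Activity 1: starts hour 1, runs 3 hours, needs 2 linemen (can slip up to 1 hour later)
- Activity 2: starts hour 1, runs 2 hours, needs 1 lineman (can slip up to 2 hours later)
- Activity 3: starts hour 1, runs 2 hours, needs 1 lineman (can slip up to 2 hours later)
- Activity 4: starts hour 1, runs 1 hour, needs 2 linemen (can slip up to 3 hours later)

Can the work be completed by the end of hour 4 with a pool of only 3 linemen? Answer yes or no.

yes

Schedule Activity 1@1, Activity 2@1, Activity 3@3, Activity 4@4: h1:3  h2:3  h3:3  h4:3 — peak 3 ≤ 3.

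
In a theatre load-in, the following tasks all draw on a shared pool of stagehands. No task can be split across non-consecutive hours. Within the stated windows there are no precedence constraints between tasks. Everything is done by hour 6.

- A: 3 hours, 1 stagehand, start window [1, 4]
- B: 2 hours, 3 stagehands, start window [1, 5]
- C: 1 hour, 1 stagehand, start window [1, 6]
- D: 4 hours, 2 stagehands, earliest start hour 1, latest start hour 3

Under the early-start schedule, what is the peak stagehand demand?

7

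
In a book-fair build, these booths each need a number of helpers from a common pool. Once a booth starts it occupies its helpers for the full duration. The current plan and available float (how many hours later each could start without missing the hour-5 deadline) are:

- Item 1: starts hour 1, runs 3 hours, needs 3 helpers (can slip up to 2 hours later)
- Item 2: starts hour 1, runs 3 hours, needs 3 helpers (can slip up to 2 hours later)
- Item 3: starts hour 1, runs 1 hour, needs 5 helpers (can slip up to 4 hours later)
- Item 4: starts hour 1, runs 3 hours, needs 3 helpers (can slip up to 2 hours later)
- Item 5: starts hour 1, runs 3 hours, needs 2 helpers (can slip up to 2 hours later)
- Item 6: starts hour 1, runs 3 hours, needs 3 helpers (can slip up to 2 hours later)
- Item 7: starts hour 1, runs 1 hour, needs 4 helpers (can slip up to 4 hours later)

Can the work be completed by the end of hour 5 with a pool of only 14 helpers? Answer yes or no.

Schedule Item 1@1, Item 2@1, Item 3@1, Item 4@1, Item 5@2, Item 6@2, Item 7@4: h1:14  h2:14  h3:14  h4:9  h5:0 — peak 14 ≤ 14.

yes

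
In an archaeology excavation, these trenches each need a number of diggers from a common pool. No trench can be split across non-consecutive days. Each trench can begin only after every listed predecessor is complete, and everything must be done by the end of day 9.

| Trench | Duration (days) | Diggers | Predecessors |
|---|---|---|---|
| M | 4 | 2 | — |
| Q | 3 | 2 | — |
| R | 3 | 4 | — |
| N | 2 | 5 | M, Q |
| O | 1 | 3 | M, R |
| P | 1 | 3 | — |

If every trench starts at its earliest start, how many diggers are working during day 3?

8

At early start, day 3 has: M, Q, R.
Demand: 2 + 2 + 4 = 8.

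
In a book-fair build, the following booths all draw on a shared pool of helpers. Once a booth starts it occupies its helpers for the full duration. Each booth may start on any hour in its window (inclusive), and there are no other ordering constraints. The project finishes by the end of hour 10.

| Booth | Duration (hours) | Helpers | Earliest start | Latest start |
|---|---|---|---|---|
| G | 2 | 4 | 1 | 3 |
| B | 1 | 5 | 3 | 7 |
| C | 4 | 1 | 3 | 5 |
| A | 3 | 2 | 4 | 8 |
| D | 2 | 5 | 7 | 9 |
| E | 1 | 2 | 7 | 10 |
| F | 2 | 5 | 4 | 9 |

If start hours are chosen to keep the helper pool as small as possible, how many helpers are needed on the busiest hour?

Early-start (G@1, B@3, C@3, A@4, D@7, E@7, F@4) gives peak 8: h1:4  h2:4  h3:6  h4:8  h5:8  h6:3  h7:7  h8:5  h9:0  h10:0.
Shift A→6, D→9.
Schedule G@1, B@3, C@3, A@6, D@9, E@7, F@4: h1:4  h2:4  h3:6  h4:6  h5:6  h6:3  h7:4  h8:2  h9:5  h10:5 — peak 6.

6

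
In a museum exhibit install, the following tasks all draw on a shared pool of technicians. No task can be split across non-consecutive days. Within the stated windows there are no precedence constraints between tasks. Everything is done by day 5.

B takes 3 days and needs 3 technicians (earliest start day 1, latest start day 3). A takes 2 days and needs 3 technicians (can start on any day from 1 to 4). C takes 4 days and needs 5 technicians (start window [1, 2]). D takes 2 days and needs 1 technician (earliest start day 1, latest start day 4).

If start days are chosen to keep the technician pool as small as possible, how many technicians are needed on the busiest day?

9

Early-start (B@1, A@1, C@1, D@1) gives peak 12: d1:12  d2:12  d3:8  d4:5  d5:0.
Shift A→4.
Schedule B@1, A@4, C@1, D@1: d1:9  d2:9  d3:8  d4:8  d5:3 — peak 9.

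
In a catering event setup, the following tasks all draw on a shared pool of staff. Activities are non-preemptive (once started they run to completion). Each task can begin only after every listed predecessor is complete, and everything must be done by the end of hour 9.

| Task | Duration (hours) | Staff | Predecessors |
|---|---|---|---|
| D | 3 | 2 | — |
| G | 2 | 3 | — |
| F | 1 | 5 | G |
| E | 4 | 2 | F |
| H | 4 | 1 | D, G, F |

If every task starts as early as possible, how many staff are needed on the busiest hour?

Early-start schedule: D@1, G@1, F@3, E@4, H@4.
Load per hour: hour 1: 5, hour 2: 5, hour 3: 7, hour 4: 3, hour 5: 3, hour 6: 3, hour 7: 3, hour 8: 0, hour 9: 0.
Peak is 7.

7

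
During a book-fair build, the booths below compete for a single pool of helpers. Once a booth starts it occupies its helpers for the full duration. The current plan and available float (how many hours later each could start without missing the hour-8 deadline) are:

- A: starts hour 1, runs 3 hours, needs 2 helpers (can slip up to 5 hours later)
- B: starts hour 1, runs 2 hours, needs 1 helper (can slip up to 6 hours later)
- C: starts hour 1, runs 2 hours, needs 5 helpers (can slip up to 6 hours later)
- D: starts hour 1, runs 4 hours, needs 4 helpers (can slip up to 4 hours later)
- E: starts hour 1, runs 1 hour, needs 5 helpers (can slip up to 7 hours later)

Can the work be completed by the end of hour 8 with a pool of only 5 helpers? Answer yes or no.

no

The minimum achievable peak is 6; 5 < 6, so no feasible schedule stays within the cap.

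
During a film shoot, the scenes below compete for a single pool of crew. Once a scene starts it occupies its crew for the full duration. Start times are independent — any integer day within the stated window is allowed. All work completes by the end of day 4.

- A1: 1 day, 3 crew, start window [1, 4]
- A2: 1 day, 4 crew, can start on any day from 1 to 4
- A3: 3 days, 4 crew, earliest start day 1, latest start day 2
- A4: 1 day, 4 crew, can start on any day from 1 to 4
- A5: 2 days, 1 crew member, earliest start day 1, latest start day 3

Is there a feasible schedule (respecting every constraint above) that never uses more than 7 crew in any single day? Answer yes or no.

The minimum achievable peak is 8; 7 < 8, so no feasible schedule stays within the cap.

no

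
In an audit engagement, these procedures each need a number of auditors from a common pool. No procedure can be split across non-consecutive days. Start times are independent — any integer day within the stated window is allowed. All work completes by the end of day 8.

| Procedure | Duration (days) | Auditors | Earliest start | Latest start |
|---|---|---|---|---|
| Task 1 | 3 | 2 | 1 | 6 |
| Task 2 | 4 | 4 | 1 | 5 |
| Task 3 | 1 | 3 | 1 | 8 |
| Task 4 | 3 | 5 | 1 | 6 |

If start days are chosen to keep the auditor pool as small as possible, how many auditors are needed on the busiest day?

6

Early-start (Task 1@1, Task 2@1, Task 3@1, Task 4@1) gives peak 14: d1:14  d2:11  d3:11  d4:4  d5:0  d6:0  d7:0  d8:0.
Shift Task 3→5, Task 4→6.
Schedule Task 1@1, Task 2@1, Task 3@5, Task 4@6: d1:6  d2:6  d3:6  d4:4  d5:3  d6:5  d7:5  d8:5 — peak 6.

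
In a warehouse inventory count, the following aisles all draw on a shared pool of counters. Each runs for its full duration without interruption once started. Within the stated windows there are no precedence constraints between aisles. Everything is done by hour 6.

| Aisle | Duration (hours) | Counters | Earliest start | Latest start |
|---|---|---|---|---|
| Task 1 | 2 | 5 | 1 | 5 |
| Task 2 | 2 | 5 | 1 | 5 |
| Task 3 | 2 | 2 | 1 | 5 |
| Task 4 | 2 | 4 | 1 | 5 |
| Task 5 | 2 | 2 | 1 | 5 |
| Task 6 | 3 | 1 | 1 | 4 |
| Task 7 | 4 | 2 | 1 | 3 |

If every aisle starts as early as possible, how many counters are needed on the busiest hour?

21

Early-start schedule: Task 1@1, Task 2@1, Task 3@1, Task 4@1, Task 5@1, Task 6@1, Task 7@1.
Load per hour: hour 1: 21, hour 2: 21, hour 3: 3, hour 4: 2, hour 5: 0, hour 6: 0.
Peak is 21.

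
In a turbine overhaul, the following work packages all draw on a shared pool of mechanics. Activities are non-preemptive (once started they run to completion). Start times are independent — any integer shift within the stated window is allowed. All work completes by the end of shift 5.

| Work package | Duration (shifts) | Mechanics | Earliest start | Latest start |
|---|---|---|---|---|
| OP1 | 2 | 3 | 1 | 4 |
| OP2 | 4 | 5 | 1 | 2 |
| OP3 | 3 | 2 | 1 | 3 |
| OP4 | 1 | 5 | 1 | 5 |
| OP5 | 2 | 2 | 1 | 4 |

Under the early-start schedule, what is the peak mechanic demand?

17

Early-start schedule: OP1@1, OP2@1, OP3@1, OP4@1, OP5@1.
Load per shift: shift 1: 17, shift 2: 12, shift 3: 7, shift 4: 5, shift 5: 0.
Peak is 17.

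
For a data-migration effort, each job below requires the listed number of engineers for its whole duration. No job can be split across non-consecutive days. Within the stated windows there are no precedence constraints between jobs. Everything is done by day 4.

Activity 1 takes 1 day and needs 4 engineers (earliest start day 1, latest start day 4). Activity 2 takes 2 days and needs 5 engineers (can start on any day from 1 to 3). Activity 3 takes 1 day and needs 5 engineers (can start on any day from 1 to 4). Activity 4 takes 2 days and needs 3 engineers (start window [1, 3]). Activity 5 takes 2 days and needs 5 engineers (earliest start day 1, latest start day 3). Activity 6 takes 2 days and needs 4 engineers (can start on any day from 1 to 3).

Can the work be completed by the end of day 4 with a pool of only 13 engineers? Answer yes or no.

yes

Schedule Activity 1@1, Activity 2@1, Activity 3@2, Activity 4@3, Activity 5@3, Activity 6@3: d1:9  d2:10  d3:12  d4:12 — peak 12 ≤ 13.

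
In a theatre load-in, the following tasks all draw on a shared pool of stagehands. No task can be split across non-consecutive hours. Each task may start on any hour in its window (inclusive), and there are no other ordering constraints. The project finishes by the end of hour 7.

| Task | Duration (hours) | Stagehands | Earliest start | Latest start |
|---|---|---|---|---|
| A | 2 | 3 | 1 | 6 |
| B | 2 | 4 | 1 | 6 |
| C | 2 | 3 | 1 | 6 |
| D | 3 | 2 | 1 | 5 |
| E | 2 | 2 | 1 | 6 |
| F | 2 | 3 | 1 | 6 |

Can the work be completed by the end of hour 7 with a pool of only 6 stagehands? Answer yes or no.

Schedule A@1, B@3, C@1, D@3, E@5, F@6: h1:6  h2:6  h3:6  h4:6  h5:4  h6:5  h7:3 — peak 6 ≤ 6.

yes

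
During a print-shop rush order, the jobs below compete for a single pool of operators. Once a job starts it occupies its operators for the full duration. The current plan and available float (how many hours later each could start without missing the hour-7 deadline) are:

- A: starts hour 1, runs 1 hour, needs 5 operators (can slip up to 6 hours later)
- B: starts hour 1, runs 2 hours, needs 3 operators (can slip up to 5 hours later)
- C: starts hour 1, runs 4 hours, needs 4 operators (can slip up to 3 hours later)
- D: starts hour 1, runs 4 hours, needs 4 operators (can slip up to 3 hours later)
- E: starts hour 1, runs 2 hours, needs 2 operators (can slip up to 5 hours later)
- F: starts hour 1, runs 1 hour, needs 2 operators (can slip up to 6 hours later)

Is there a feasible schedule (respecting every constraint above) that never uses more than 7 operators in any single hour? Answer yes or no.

The minimum achievable peak is 8; 7 < 8, so no feasible schedule stays within the cap.

no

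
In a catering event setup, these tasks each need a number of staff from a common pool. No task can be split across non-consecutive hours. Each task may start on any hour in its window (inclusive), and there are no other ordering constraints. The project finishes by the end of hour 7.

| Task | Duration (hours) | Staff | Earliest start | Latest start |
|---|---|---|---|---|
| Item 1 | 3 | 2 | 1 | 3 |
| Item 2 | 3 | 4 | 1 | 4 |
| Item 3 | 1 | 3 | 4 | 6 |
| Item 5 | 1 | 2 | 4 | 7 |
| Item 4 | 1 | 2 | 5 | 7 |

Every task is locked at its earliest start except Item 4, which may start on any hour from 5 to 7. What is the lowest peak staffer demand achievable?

6

Item 4@5: h1:6  h2:6  h3:6  h4:5  h5:2  h6:0  h7:0 → peak 6
Item 4@6: h1:6  h2:6  h3:6  h4:5  h5:0  h6:2  h7:0 → peak 6
Item 4@7: h1:6  h2:6  h3:6  h4:5  h5:0  h6:0  h7:2 → peak 6
Best is Item 4@5, peak 6.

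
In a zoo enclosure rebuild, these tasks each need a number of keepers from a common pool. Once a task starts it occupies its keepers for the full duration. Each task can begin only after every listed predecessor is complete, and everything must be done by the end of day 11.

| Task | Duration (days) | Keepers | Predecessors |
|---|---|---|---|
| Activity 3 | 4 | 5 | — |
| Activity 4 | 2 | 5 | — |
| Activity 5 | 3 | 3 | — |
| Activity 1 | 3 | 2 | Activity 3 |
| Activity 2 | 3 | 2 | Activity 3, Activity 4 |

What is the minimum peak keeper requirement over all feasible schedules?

7

Early-start (Activity 3@1, Activity 4@1, Activity 5@1, Activity 1@5, Activity 2@5) gives peak 13: d1:13  d2:13  d3:8  d4:5  d5:4  d6:4  d7:4  d8:0  d9:0  d10:0  d11:0.
Shift Activity 4→5, Activity 5→7, Activity 2→7.
Schedule Activity 3@1, Activity 4@5, Activity 5@7, Activity 1@5, Activity 2@7: d1:5  d2:5  d3:5  d4:5  d5:7  d6:7  d7:7  d8:5  d9:5  d10:0  d11:0 — peak 7.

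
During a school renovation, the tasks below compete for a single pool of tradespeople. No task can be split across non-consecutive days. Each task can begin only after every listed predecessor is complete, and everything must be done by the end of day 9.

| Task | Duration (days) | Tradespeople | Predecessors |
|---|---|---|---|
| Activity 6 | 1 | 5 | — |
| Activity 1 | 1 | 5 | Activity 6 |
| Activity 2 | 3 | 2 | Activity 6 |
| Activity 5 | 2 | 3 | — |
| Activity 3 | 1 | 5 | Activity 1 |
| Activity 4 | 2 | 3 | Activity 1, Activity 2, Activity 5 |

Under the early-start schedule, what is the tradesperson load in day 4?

At early start, day 4 has: Activity 2.
Demand: 2 = 2.

2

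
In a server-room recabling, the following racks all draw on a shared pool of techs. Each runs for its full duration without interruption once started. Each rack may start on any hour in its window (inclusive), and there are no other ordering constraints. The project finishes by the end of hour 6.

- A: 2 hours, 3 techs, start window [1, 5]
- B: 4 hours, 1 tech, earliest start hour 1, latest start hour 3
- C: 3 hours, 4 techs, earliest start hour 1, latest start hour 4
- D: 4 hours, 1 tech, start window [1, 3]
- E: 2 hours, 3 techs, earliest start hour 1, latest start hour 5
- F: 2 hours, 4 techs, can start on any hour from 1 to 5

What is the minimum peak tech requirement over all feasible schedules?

8

Early-start (A@1, B@1, C@1, D@1, E@1, F@1) gives peak 16: h1:16  h2:16  h3:6  h4:2  h5:0  h6:0.
Shift D→3, E→4, F→5.
Schedule A@1, B@1, C@1, D@3, E@4, F@5: h1:8  h2:8  h3:6  h4:5  h5:8  h6:5 — peak 8.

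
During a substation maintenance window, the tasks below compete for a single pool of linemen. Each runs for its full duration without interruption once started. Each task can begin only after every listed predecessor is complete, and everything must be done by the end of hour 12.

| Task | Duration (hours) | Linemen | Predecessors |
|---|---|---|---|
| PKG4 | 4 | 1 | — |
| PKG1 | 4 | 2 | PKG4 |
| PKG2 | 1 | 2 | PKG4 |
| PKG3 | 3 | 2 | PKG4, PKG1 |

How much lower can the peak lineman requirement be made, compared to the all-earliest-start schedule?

Early-start peak: h1:1  h2:1  h3:1  h4:1  h5:4  h6:2  h7:2  h8:2  h9:2  h10:2  h11:2  h12:0 ⇒ 4.
Leveled (PKG4@1, PKG1@5, PKG2@9, PKG3@10): h1:1  h2:1  h3:1  h4:1  h5:2  h6:2  h7:2  h8:2  h9:2  h10:2  h11:2  h12:2 ⇒ 2.
Reduction 4 − 2 = 2.

2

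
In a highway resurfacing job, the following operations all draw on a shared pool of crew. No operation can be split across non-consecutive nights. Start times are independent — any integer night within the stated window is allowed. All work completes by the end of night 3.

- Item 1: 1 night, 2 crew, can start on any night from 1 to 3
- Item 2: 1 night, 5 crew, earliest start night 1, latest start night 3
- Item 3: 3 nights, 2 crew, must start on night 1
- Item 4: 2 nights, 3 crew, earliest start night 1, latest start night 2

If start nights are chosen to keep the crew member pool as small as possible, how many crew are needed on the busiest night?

Early-start (Item 1@1, Item 2@1, Item 3@1, Item 4@1) gives peak 12: n1:12  n2:5  n3:2.
Shift Item 2→3.
Schedule Item 1@1, Item 2@3, Item 3@1, Item 4@1: n1:7  n2:5  n3:7 — peak 7.
Total crew member-nights = 19 over 3 nights ⇒ peak ≥ ⌈19/3⌉ = 7, so 7 is optimal.

7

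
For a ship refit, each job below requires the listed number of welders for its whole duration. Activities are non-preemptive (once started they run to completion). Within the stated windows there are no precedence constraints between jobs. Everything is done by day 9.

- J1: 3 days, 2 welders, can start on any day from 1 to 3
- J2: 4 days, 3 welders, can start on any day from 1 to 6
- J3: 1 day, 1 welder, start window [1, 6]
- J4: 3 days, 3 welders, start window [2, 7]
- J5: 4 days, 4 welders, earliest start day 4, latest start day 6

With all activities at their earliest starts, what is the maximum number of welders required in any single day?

Early-start schedule: J1@1, J2@1, J3@1, J4@2, J5@4.
Load per day: day 1: 6, day 2: 8, day 3: 8, day 4: 10, day 5: 4, day 6: 4, day 7: 4, day 8: 0, day 9: 0.
Peak is 10.

10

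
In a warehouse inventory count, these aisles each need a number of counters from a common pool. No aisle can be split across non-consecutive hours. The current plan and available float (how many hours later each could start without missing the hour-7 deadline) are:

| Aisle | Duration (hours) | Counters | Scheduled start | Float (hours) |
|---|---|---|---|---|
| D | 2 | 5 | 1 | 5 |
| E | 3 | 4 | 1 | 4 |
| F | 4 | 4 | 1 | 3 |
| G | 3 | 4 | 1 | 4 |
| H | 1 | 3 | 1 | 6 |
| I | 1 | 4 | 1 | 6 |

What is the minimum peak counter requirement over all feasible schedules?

Early-start (D@1, E@1, F@1, G@1, H@1, I@1) gives peak 24: h1:24  h2:17  h3:12  h4:4  h5:0  h6:0  h7:0.
Shift F→3, G→4, H→7, I→7.
Schedule D@1, E@1, F@3, G@4, H@7, I@7: h1:9  h2:9  h3:8  h4:8  h5:8  h6:8  h7:7 — peak 9.
Total counter-hours = 57 over 7 hours ⇒ peak ≥ ⌈57/7⌉ = 9, so 9 is optimal.

9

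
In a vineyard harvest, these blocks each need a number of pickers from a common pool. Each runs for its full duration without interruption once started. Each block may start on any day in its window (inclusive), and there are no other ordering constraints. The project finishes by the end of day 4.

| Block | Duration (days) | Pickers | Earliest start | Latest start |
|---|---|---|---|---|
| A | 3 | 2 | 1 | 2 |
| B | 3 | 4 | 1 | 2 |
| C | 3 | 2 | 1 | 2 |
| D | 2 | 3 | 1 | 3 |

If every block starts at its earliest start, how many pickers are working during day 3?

8

At early start, day 3 has: A, B, C.
Demand: 2 + 4 + 2 = 8.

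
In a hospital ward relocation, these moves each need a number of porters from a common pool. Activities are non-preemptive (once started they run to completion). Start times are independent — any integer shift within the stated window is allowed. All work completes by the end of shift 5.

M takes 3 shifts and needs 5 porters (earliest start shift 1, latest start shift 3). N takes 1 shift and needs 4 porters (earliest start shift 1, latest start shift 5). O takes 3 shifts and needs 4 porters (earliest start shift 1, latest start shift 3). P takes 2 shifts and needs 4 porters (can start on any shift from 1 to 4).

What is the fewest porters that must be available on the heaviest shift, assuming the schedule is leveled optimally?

9

Early-start (M@1, N@1, O@1, P@1) gives peak 17: s1:17  s2:13  s3:9  s4:0  s5:0.
Shift O→2, P→4.
Schedule M@1, N@1, O@2, P@4: s1:9  s2:9  s3:9  s4:8  s5:4 — peak 9.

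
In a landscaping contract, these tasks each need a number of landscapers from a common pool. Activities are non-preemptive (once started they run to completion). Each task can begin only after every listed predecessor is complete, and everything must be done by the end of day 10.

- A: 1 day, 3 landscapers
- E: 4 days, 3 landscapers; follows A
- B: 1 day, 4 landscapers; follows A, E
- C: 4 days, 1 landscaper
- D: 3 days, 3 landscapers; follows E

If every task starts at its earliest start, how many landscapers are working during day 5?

At early start, day 5 has: E.
Demand: 3 = 3.

3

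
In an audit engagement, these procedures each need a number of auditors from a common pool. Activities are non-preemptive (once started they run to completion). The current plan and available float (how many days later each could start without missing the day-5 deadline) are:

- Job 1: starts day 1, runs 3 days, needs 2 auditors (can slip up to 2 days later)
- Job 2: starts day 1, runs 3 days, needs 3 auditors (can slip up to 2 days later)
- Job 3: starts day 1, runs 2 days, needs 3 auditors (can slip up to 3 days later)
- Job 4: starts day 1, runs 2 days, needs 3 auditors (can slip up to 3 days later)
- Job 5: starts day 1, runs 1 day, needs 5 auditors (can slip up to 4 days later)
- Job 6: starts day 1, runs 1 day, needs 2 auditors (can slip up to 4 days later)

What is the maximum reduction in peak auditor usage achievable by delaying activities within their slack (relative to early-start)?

10

Early-start peak: d1:18  d2:11  d3:5  d4:0  d5:0 ⇒ 18.
Leveled (Job 1@1, Job 2@1, Job 3@1, Job 4@3, Job 5@4, Job 6@5): d1:8  d2:8  d3:8  d4:8  d5:2 ⇒ 8.
Reduction 18 − 8 = 10.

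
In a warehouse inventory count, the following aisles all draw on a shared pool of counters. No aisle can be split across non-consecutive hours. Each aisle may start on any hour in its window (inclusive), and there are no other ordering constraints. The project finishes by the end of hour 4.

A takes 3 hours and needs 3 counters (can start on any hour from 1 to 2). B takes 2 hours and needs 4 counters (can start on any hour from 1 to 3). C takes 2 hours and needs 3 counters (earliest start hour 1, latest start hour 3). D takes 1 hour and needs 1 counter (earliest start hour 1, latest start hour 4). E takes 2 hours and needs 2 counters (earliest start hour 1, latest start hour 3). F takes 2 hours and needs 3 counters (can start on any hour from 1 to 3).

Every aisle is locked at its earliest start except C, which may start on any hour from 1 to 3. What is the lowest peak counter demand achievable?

C@1: h1:16  h2:15  h3:3  h4:0 → peak 16
C@2: h1:13  h2:15  h3:6  h4:0 → peak 15
C@3: h1:13  h2:12  h3:6  h4:3 → peak 13
Best is C@3, peak 13.

13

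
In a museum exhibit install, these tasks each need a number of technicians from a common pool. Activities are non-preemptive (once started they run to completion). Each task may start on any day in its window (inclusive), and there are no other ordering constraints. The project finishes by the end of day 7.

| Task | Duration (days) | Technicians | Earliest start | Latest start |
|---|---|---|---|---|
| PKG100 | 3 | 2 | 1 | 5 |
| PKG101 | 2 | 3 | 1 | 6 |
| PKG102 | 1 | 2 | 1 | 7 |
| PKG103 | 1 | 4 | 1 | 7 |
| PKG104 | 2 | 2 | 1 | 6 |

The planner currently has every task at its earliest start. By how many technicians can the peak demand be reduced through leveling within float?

Early-start peak: d1:13  d2:7  d3:2  d4:0  d5:0  d6:0  d7:0 ⇒ 13.
Leveled (PKG100@1, PKG101@4, PKG102@1, PKG103@6, PKG104@2): d1:4  d2:4  d3:4  d4:3  d5:3  d6:4  d7:0 ⇒ 4.
Reduction 13 − 4 = 9.

9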